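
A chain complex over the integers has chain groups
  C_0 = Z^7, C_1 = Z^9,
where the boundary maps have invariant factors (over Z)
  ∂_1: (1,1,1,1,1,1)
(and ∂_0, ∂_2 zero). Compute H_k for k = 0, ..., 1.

H_0: b_0 = 7 − 0 − 6 = 1; torsion from ∂_1 factors > 1: none. So H_0 ≅ Z.
H_1: b_1 = 9 − 6 − 0 = 3; torsion from ∂_2 factors > 1: none. So H_1 ≅ Z^3.

H_0 ≅ Z,  H_1 ≅ Z^3.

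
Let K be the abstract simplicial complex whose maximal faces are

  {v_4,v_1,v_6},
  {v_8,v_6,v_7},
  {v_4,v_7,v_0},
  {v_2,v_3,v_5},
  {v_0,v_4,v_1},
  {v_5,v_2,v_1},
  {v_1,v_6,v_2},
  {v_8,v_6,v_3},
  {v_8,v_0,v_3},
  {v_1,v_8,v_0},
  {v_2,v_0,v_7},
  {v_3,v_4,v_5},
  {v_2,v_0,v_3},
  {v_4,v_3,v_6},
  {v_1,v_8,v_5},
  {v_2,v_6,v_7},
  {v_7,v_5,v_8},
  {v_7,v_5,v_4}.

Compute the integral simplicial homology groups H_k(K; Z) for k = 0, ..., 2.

H_0 ≅ Z,  H_1 ≅ Z^2,  H_2 ≅ Z.

We work with the vertex ordering v_0 < v_1 < v_2 < v_3 < v_4 < v_5 < v_6 < v_7 < v_8. The simplices of K, each written with vertices in increasing order, are:

  0-simplices (9): [v_0], [v_1], [v_2], [v_3], [v_4], [v_5], [v_6], [v_7], [v_8]
  1-simplices (27): (27 of them)
  2-simplices (18): (18 of them)

so the chain groups are C_0 ≅ Z^9, C_1 ≅ Z^27, C_2 ≅ Z^18.

Boundary ∂_1: C_1 → C_0 maps an edge to its endpoints' difference, ∂[p,q] = q − p.
The 9×27 boundary matrix has rank 8 and Smith normal form diag(1,1,1,1,1,1,1,1).

The boundary map ∂_2: C_2 → C_1 sends each 2-simplex [p,q,r] to [q,r] − [p,r] + [p,q]. For instance
  ∂[v_0,v_1,v_4] = [v_1,v_4] − [v_0,v_4] + [v_0,v_1],
  ∂[v_0,v_2,v_3] = [v_2,v_3] − [v_0,v_3] + [v_0,v_2].
The resulting 27×18 matrix has rank 17, and its Smith normal form has invariant factors (1,1,1,1,1,1,1,1,1,1,1,1,1,1,1,1,1).

Computing H_k = (kernel of ∂_k) / (image of ∂_{k+1}):

  H_0: rank C_0 − rank ∂_1 = 9 − 8 = 1, and the invariant factors of ∂_1 are all 1, so H_0 ≅ Z.
  H_1: rank ker ∂_1 − rank ∂_2 = (27 − 8) − 17 = 2, and the invariant factors of ∂_2 are all 1, so H_1 ≅ Z^2.
  H_2: rank ker ∂_2 − rank ∂_3 = (18 − 17) − 0 = 1, and there is no ∂_3, so H_2 ≅ Z.

As a check, the Euler characteristic is 9 − 27 + 18 = 0, which agrees with 1 − 2 + 1 = 0.
(K is a triangulation of the torus T^2.)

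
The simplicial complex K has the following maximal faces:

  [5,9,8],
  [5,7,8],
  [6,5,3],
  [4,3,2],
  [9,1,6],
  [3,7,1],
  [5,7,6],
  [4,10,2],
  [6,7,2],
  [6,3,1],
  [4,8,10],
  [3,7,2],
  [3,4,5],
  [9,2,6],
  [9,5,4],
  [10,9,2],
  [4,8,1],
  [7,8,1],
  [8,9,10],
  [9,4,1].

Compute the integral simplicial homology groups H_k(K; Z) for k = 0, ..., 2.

K has 10 vertices, 30 edges, 20 triangles.
rank ∂_0 = 0, rank ∂_1 = 9 ⇒ b_0 = 10 − 0 − 9 = 1; all invariant factors of ∂_1 are 1 so no torsion. So H_0 ≅ Z.
rank ∂_1 = 9, rank ∂_2 = 20 ⇒ b_1 = 30 − 9 − 20 = 1; ∂_2 has invariant factor(s) [2] giving torsion. So H_1 ≅ Z ⊕ Z/2.
rank ∂_2 = 20, rank ∂_3 = 0 ⇒ b_2 = 20 − 20 − 0 = 0. So H_2 ≅ 0.

H_0 ≅ Z,  H_1 ≅ Z ⊕ Z/2,  H_2 = 0.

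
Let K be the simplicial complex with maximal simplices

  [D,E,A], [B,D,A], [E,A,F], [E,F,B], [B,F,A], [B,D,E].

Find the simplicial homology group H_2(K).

H_2 = Z.

We work with the vertex ordering A < B < D < E < F. The simplices of K, each written with vertices in increasing order, are:

  0-simplices (5): A, B, D, E, F
  1-simplices (9): AB, AD, AE, AF, BD, BE, BF, DE, EF
  2-simplices (6): ABD, ABF, ADE, AEF, BDE, BEF

giving chain groups C_0 ≅ Z^5, C_1 ≅ Z^9, C_2 ≅ Z^6.

Boundary ∂_1: C_1 → C_0 sends each edge [p,q] (with p < q) to q − p.
The resulting 5×9 matrix has rank 4, and its Smith normal form has invariant factors (1,1,1,1).

∂_2: C_2 → C_1 sends each 2-simplex [p,q,r] to [q,r] − [p,r] + [p,q]. For instance
  ∂ADE = DE − AE + AD,
  ∂AEF = EF − AF + AE.
The 9×6 boundary matrix has rank 5 and Smith normal form diag(1,1,1,1,1).

Computing H_k = (kernel of ∂_k) / (image of ∂_{k+1}):

  H_2: rank ker ∂_2 − rank ∂_3 = (6 − 5) − 0 = 1, and there is no ∂_3, so H_2 ≅ Z.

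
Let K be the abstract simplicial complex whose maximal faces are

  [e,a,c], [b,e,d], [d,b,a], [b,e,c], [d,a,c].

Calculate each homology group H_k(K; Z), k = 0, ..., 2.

We work with the vertex ordering a < b < c < d < e. The simplices of K, each written with vertices in increasing order, are:

  0-simplices (5): a, b, c, d, e
  1-simplices (10): ab, ac, ad, ae, bc, bd, be, cd, ce, de
  2-simplices (5): abd, acd, ace, bce, bde

so the chain groups are C_0 ≅ Z^5, C_1 ≅ Z^10, C_2 ≅ Z^5.

The boundary map ∂_1: C_1 → C_0 is given by ∂[p,q] = [q] − [p]. For instance
  ∂ab = b − a.
As a 5×10 matrix over Z this has rank 4, with invariant factors (1,1,1,1).

Boundary ∂_2: C_2 → C_1 acts by ∂[p,q,r] = [q,r] − [p,r] + [p,q]. For instance
  ∂acd = cd − ad + ac,
  ∂ace = ce − ae + ac.
This gives a 10×5 integer matrix of rank 5; reducing to Smith normal form yields diagonal entries (1,1,1,1,1).

Now H_k = ker ∂_k / im ∂_{k+1}, so:

  H_0: rank C_0 − rank ∂_1 = 5 − 4 = 1, and the invariant factors of ∂_1 are all 1, so H_0 ≅ Z.
  H_1: rank ker ∂_1 − rank ∂_2 = (10 − 4) − 5 = 1, and the invariant factors of ∂_2 are all 1, so H_1 ≅ Z.
  H_2: rank ker ∂_2 − rank ∂_3 = (5 − 5) − 0 = 0, and there is no ∂_3, so H_2 ≅ 0.

H_0 = Z,  H_1 = Z,  H_2 = 0.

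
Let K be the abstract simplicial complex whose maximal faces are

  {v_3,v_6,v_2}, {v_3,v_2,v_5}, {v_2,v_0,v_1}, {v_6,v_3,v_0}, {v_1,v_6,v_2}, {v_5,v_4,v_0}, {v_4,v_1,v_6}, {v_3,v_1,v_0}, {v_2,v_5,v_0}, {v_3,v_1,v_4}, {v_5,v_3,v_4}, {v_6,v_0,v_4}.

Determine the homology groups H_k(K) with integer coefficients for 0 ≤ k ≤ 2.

Order the vertices as v_0 < v_1 < v_2 < v_3 < v_4 < v_5 < v_6. Listing each simplex with vertices in this order, K has dimension 2 with simplices:

  0-simplices (7): [v_0], [v_1], [v_2], [v_3], [v_4], [v_5], [v_6]
  1-simplices (18): (18 of them)
  2-simplices (12): (12 of them)

so the chain groups are C_0 ≅ Z^7, C_1 ≅ Z^18, C_2 ≅ Z^12.

The boundary map ∂_1: C_1 → C_0 sends each edge [p,q] (with p < q) to q − p.
The resulting 7×18 matrix has rank 6, and its Smith normal form has invariant factors (1,1,1,1,1,1).

∂_2: C_2 → C_1 acts by ∂[p,q,r] = [q,r] − [p,r] + [p,q]. For instance
  ∂[v_0,v_4,v_6] = [v_4,v_6] − [v_0,v_6] + [v_0,v_4],
  ∂[v_0,v_4,v_5] = [v_4,v_5] − [v_0,v_5] + [v_0,v_4].
This gives a 18×12 integer matrix of rank 12; reducing to Smith normal form yields diagonal entries (1,1,1,1,1,1,1,1,1,1,1,2).

From H_k ≅ ker(∂_k) / im(∂_{k+1}) we obtain:

  H_0: rank C_0 − rank ∂_1 = 7 − 6 = 1, and the invariant factors of ∂_1 are all 1, so H_0 = Z.
  H_1: rank ker ∂_1 − rank ∂_2 = (18 − 6) − 12 = 0, and ∂_2 has invariant factor 2 > 1, so H_1 = Z/2Z.
  H_2: rank ker ∂_2 − rank ∂_3 = (12 − 12) − 0 = 0, and there is no ∂_3, so H_2 = 0.

(K is a triangulation of the real projective plane RP^2.)

H_0 ≅ Z,  H_1 ≅ Z/2Z,  H_2 = 0.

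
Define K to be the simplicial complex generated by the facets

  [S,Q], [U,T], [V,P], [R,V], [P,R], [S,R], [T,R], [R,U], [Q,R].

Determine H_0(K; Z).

Fix the vertex order P < Q < R < S < T < U < V and write every simplex with vertices in increasing order. Then dim K = 1 and the simplices of K are:

  0-simplices (7): P, Q, R, S, T, U, V
  1-simplices (9): PR, PV, QR, QS, RS, RT, RU, RV, TU

Hence C_0 ≅ Z^7, C_1 ≅ Z^9.

∂_1: C_1 → C_0 maps an edge to its endpoints' difference, ∂[p,q] = q − p.
The 7×9 boundary matrix has rank 6 and Smith normal form diag(1,1,1,1,1,1).

From H_k ≅ ker(∂_k) / im(∂_{k+1}) we obtain:

  H_0: rank C_0 − rank ∂_1 = 7 − 6 = 1, and the invariant factors of ∂_1 are all 1, so H_0 ≅ Z.

H_0 = Z.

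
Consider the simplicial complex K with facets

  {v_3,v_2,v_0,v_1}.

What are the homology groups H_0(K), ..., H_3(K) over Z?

Take the total order v_0 < v_1 < v_2 < v_3 on the vertex set. Then K (dimension 3) consists of the simplices:

  0-simplices (4): [v_0], [v_1], [v_2], [v_3]
  1-simplices (6): [v_0,v_1], [v_0,v_2], [v_0,v_3], [v_1,v_2], [v_1,v_3], [v_2,v_3]
  2-simplices (4): [v_0,v_1,v_2], [v_0,v_1,v_3], [v_0,v_2,v_3], [v_1,v_2,v_3]
  3-simplices (1): [v_0,v_1,v_2,v_3]

Hence C_0 ≅ Z^4, C_1 ≅ Z^6, C_2 ≅ Z^4, C_3 ≅ Z^1.

Boundary ∂_1: C_1 → C_0 maps an edge to its endpoints' difference, ∂[p,q] = q − p. For instance
  ∂[v_1,v_2] = [v_2] − [v_1].
This gives a 4×6 integer matrix of rank 3; reducing to Smith normal form yields diagonal entries (1,1,1).

Boundary ∂_2: C_2 → C_1 maps a triangle to the signed sum of its edges. For instance
  ∂[v_0,v_1,v_3] = [v_1,v_3] − [v_0,v_3] + [v_0,v_1],
  ∂[v_0,v_1,v_2] = [v_1,v_2] − [v_0,v_2] + [v_0,v_1].
As a 6×4 matrix over Z this has rank 3, with invariant factors (1,1,1).

The boundary map ∂_3: C_3 → C_2 sends each 3-simplex σ to the alternating sum Σ_i (−1)^i (σ with its i-th vertex removed). For instance
  ∂[v_0,v_1,v_2,v_3] = [v_1,v_2,v_3] − [v_0,v_2,v_3] + [v_0,v_1,v_3] − [v_0,v_1,v_2].
The 4×1 boundary matrix has rank 1 and Smith normal form diag(1).

Computing H_k = (kernel of ∂_k) / (image of ∂_{k+1}):

  H_0: rank C_0 − rank ∂_1 = 4 − 3 = 1, and the invariant factors of ∂_1 are all 1, so H_0 ≅ Z.
  H_1: rank ker ∂_1 − rank ∂_2 = (6 − 3) − 3 = 0, and the invariant factors of ∂_2 are all 1, so H_1 ≅ 0.
  H_2: rank ker ∂_2 − rank ∂_3 = (4 − 3) − 1 = 0, and the invariant factors of ∂_3 are all 1, so H_2 ≅ 0.
  H_3: rank ker ∂_3 − rank ∂_4 = (1 − 1) − 0 = 0, and there is no ∂_4, so H_3 ≅ 0.

H_0 ≅ Z,  H_1 = 0,  H_2 = 0,  H_3 = 0.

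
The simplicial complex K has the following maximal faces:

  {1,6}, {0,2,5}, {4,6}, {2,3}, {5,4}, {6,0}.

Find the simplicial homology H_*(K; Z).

We work with the vertex ordering 0 < 1 < 2 < 3 < 4 < 5 < 6. The simplices of K, each written with vertices in increasing order, are:

  0-simplices (7): [0], [1], [2], [3], [4], [5], [6]
  1-simplices (8): [0,2], [0,5], [0,6], [1,6], [2,3], [2,5], [4,5], [4,6]
  2-simplices (1): [0,2,5]

giving chain groups C_0 ≅ Z^7, C_1 ≅ Z^8, C_2 ≅ Z^1.

The boundary map ∂_1: C_1 → C_0 sends each edge [p,q] (with p < q) to q − p.
The resulting 7×8 matrix has rank 6, and its Smith normal form has invariant factors (1,1,1,1,1,1).

The boundary map ∂_2: C_2 → C_1 sends each 2-simplex [p,q,r] to [q,r] − [p,r] + [p,q]. For instance
  ∂[0,2,5] = [2,5] − [0,5] + [0,2].
The 8×1 boundary matrix has rank 1 and Smith normal form diag(1).

Now H_k = ker ∂_k / im ∂_{k+1}, so:

  H_0: rank C_0 − rank ∂_1 = 7 − 6 = 1, and the invariant factors of ∂_1 are all 1, so H_0 = Z.
  H_1: rank ker ∂_1 − rank ∂_2 = (8 − 6) − 1 = 1, and the invariant factors of ∂_2 are all 1, so H_1 = Z.
  H_2: rank ker ∂_2 − rank ∂_3 = (1 − 1) − 0 = 0, and there is no ∂_3, so H_2 = 0.

As a check, the Euler characteristic is 7 − 8 + 1 = 0, which agrees with 1 − 1 + 0 = 0.

H_0 = Z,  H_1 = Z,  H_2 = 0.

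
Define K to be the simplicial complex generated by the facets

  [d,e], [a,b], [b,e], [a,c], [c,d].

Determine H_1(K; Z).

Fix the vertex order a < b < c < d < e and write every simplex with vertices in increasing order. Then dim K = 1 and the simplices of K are:

  0-simplices (5): a, b, c, d, e
  1-simplices (5): ab, ac, be, cd, de

Hence C_0 ≅ Z^5, C_1 ≅ Z^5.

∂_1: C_1 → C_0 maps an edge to its endpoints' difference, ∂[p,q] = q − p.
The 5×5 boundary matrix has rank 4 and Smith normal form diag(1,1,1,1).

From H_k ≅ ker(∂_k) / im(∂_{k+1}) we obtain:

  H_1: rank ker ∂_1 − rank ∂_2 = (5 − 4) − 0 = 1, and there is no ∂_2, so H_1 ≅ Z.

(K is a triangulation of the circle S^1.)

H_1 ≅ Z.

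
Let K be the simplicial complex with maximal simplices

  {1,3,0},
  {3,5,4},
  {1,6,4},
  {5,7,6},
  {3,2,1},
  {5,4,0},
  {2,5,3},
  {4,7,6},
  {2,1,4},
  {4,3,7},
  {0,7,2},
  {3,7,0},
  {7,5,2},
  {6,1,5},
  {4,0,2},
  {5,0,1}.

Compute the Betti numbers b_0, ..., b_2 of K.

We work with the vertex ordering 0 < 1 < 2 < 3 < 4 < 5 < 6 < 7. The simplices of K, each written with vertices in increasing order, are:

  0-simplices (8): [0], [1], [2], [3], [4], [5], [6], [7]
  1-simplices (24): (24 of them)
  2-simplices (16): [0,1,3], [0,1,5], [0,2,4], [0,2,7], [0,3,7], [0,4,5], [1,2,3], [1,2,4], [1,4,6], [1,5,6], [2,3,5], [2,5,7], [3,4,5], [3,4,7], [4,6,7], [5,6,7]

giving chain groups C_0 ≅ Z^8, C_1 ≅ Z^24, C_2 ≅ Z^16.

Boundary ∂_1: C_1 → C_0 is given by ∂[p,q] = [q] − [p]. For instance
  ∂[0,7] = [7] − [0].
As a 8×24 matrix over Z this has rank 7, with invariant factors (1,1,1,1,1,1,1).

Boundary ∂_2: C_2 → C_1 maps a triangle to the signed sum of its edges. For instance
  ∂[0,2,4] = [2,4] − [0,4] + [0,2],
  ∂[1,2,4] = [2,4] − [1,4] + [1,2].
As a 24×16 matrix over Z this has rank 15, with invariant factors (1,1,1,1,1,1,1,1,1,1,1,1,1,1,1).

Reading off H_k = ker ∂_k / im ∂_{k+1}:

  H_0: rank C_0 − rank ∂_1 = 8 − 7 = 1, and the invariant factors of ∂_1 are all 1, so H_0 = Z.
  H_1: rank ker ∂_1 − rank ∂_2 = (24 − 7) − 15 = 2, and the invariant factors of ∂_2 are all 1, so H_1 = Z^2.
  H_2: rank ker ∂_2 − rank ∂_3 = (16 − 15) − 0 = 1, and there is no ∂_3, so H_2 = Z.

Hence the Betti numbers are b_0 = 1, b_1 = 2, b_2 = 1.

b_0 = 1, b_1 = 2, b_2 = 1.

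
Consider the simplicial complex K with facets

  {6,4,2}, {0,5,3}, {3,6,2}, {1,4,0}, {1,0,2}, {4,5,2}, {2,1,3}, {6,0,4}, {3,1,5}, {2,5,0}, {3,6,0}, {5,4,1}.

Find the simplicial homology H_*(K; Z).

H_0 = Z,  H_1 = Z/2,  H_2 = 0.

Take the total order 0 < 1 < 2 < 3 < 4 < 5 < 6 on the vertex set. Then K (dimension 2) consists of the simplices:

  0-simplices (7): [0], [1], [2], [3], [4], [5], [6]
  1-simplices (18): [0,1], [0,2], [0,3], [0,4], [0,5], [0,6], [1,2], [1,3], [1,4], [1,5], [2,3], [2,4], [2,5], [2,6], [3,5], [3,6], [4,5], [4,6]
  2-simplices (12): [0,1,2], [0,1,4], [0,2,5], [0,3,5], [0,3,6], [0,4,6], [1,2,3], [1,3,5], [1,4,5], [2,3,6], [2,4,5], [2,4,6]

giving chain groups C_0 ≅ Z^7, C_1 ≅ Z^18, C_2 ≅ Z^12.

Boundary ∂_1: C_1 → C_0 is given by ∂[p,q] = [q] − [p].
The 7×18 boundary matrix has rank 6 and Smith normal form diag(1,1,1,1,1,1).

∂_2: C_2 → C_1 maps a triangle to the signed sum of its edges. For instance
  ∂[0,2,5] = [2,5] − [0,5] + [0,2],
  ∂[2,4,6] = [4,6] − [2,6] + [2,4].
This gives a 18×12 integer matrix of rank 12; reducing to Smith normal form yields diagonal entries (1,1,1,1,1,1,1,1,1,1,1,2).

From H_k ≅ ker(∂_k) / im(∂_{k+1}) we obtain:

  H_0: rank C_0 − rank ∂_1 = 7 − 6 = 1, and the invariant factors of ∂_1 are all 1, so H_0 = Z.
  H_1: rank ker ∂_1 − rank ∂_2 = (18 − 6) − 12 = 0, and ∂_2 has invariant factor 2 > 1, so H_1 = Z/2.
  H_2: rank ker ∂_2 − rank ∂_3 = (12 − 12) − 0 = 0, and there is no ∂_3, so H_2 = 0.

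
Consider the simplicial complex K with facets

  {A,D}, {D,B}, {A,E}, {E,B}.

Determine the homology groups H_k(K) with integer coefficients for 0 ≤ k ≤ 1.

H_0 ≅ Z,  H_1 ≅ Z.

We work with the vertex ordering A < B < D < E. The simplices of K, each written with vertices in increasing order, are:

  0-simplices (4): A, B, D, E
  1-simplices (4): AD, AE, BD, BE

so the chain groups are C_0 ≅ Z^4, C_1 ≅ Z^4.

The boundary map ∂_1: C_1 → C_0 sends each edge [p,q] (with p < q) to q − p. For instance
  ∂AE = E − A.
The resulting 4×4 matrix has rank 3, and its Smith normal form has invariant factors (1,1,1).

Computing H_k = (kernel of ∂_k) / (image of ∂_{k+1}):

  H_0: rank C_0 − rank ∂_1 = 4 − 3 = 1, and the invariant factors of ∂_1 are all 1, so H_0 = Z.
  H_1: rank ker ∂_1 − rank ∂_2 = (4 − 3) − 0 = 1, and there is no ∂_2, so H_1 = Z.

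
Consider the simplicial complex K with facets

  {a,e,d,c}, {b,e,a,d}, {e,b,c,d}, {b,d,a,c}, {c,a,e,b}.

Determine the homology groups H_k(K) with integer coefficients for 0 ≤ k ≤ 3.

H_0 = Z,  H_1 = 0,  H_2 = 0,  H_3 = Z.

Take the total order a < b < c < d < e on the vertex set. Then K (dimension 3) consists of the simplices:

  0-simplices (5): a, b, c, d, e
  1-simplices (10): ab, ac, ad, ae, bc, bd, be, cd, ce, de
  2-simplices (10): abc, abd, abe, acd, ace, ade, bcd, bce, bde, cde
  3-simplices (5): abcd, abce, abde, acde, bcde

so the chain groups are C_0 ≅ Z^5, C_1 ≅ Z^10, C_2 ≅ Z^10, C_3 ≅ Z^5.

∂_1: C_1 → C_0 maps an edge to its endpoints' difference, ∂[p,q] = q − p. For instance
  ∂bc = c − b.
The 5×10 boundary matrix has rank 4 and Smith normal form diag(1,1,1,1).

The boundary map ∂_2: C_2 → C_1 maps a triangle to the signed sum of its edges. For instance
  ∂bce = ce − be + bc,
  ∂ade = de − ae + ad.
The resulting 10×10 matrix has rank 6, and its Smith normal form has invariant factors (1,1,1,1,1,1).

The boundary map ∂_3: C_3 → C_2 sends each 3-simplex σ to the alternating sum Σ_i (−1)^i (σ with its i-th vertex removed). For instance
  ∂bcde = cde − bde + bce − bcd,
  ∂abcd = bcd − acd + abd − abc.
The resulting 10×5 matrix has rank 4, and its Smith normal form has invariant factors (1,1,1,1).

Computing H_k = (kernel of ∂_k) / (image of ∂_{k+1}):

  H_0: rank C_0 − rank ∂_1 = 5 − 4 = 1, and the invariant factors of ∂_1 are all 1, so H_0 = Z.
  H_1: rank ker ∂_1 − rank ∂_2 = (10 − 4) − 6 = 0, and the invariant factors of ∂_2 are all 1, so H_1 = 0.
  H_2: rank ker ∂_2 − rank ∂_3 = (10 − 6) − 4 = 0, and the invariant factors of ∂_3 are all 1, so H_2 = 0.
  H_3: rank ker ∂_3 − rank ∂_4 = (5 − 4) − 0 = 1, and there is no ∂_4, so H_3 = Z.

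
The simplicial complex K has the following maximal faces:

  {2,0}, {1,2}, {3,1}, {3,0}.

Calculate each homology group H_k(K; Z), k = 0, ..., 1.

H_0 = Z,  H_1 = Z.

We work with the vertex ordering 0 < 1 < 2 < 3. The simplices of K, each written with vertices in increasing order, are:

  0-simplices (4): [0], [1], [2], [3]
  1-simplices (4): [0,2], [0,3], [1,2], [1,3]

giving chain groups C_0 ≅ Z^4, C_1 ≅ Z^4.

Boundary ∂_1: C_1 → C_0 maps an edge to its endpoints' difference, ∂[p,q] = q − p. For instance
  ∂[1,2] = [2] − [1].
As a 4×4 matrix over Z this has rank 3, with invariant factors (1,1,1).

Now H_k = ker ∂_k / im ∂_{k+1}, so:

  H_0: rank C_0 − rank ∂_1 = 4 − 3 = 1, and the invariant factors of ∂_1 are all 1, so H_0 = Z.
  H_1: rank ker ∂_1 − rank ∂_2 = (4 − 3) − 0 = 1, and there is no ∂_2, so H_1 = Z.

As a check, the Euler characteristic is 4 − 4 = 0, which agrees with 1 − 1 = 0.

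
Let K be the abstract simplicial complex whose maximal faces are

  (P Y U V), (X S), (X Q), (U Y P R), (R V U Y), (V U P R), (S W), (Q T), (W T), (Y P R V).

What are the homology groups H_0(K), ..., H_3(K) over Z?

H_0 = Z^2,  H_1 = Z,  H_2 = 0,  H_3 = Z.

Fix the vertex order P < Q < R < S < T < U < V < W < X < Y and write every simplex with vertices in increasing order. Then dim K = 3 and the simplices of K are:

  0-simplices (10): P, Q, R, S, T, U, V, W, X, Y
  1-simplices (15): PR, PU, PV, PY, QT, QX, RU, RV, RY, SW, SX, TW, UV, UY, VY
  2-simplices (10): PRU, PRV, PRY, PUV, PUY, PVY, RUV, RUY, RVY, UVY
  3-simplices (5): PRUV, PRUY, PRVY, PUVY, RUVY

so the chain groups are C_0 ≅ Z^10, C_1 ≅ Z^15, C_2 ≅ Z^10, C_3 ≅ Z^5.

∂_1: C_1 → C_0 is given by ∂[p,q] = [q] − [p].
As a 10×15 matrix over Z this has rank 8, with invariant factors (1,1,1,1,1,1,1,1).

Boundary ∂_2: C_2 → C_1 acts by ∂[p,q,r] = [q,r] − [p,r] + [p,q]. For instance
  ∂RVY = VY − RY + RV,
  ∂PUY = UY − PY + PU.
As a 15×10 matrix over Z this has rank 6, with invariant factors (1,1,1,1,1,1).

∂_3: C_3 → C_2 sends each 3-simplex σ to the alternating sum Σ_i (−1)^i (σ with its i-th vertex removed). For instance
  ∂PRUV = RUV − PUV + PRV − PRU,
  ∂PUVY = UVY − PVY + PUY − PUV.
The 10×5 boundary matrix has rank 4 and Smith normal form diag(1,1,1,1).

From H_k ≅ ker(∂_k) / im(∂_{k+1}) we obtain:

  H_0: rank C_0 − rank ∂_1 = 10 − 8 = 2, and the invariant factors of ∂_1 are all 1, so H_0 = Z^2.
  H_1: rank ker ∂_1 − rank ∂_2 = (15 − 8) − 6 = 1, and the invariant factors of ∂_2 are all 1, so H_1 = Z.
  H_2: rank ker ∂_2 − rank ∂_3 = (10 − 6) − 4 = 0, and the invariant factors of ∂_3 are all 1, so H_2 = 0.
  H_3: rank ker ∂_3 − rank ∂_4 = (5 − 4) − 0 = 1, and there is no ∂_4, so H_3 = Z.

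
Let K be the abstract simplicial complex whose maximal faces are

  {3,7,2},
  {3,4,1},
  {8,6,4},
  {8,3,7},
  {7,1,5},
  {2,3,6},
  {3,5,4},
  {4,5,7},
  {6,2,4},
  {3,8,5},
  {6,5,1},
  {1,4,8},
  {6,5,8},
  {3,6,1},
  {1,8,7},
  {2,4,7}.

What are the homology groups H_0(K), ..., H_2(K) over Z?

H_0 = Z,  H_1 = Z^2,  H_2 = Z.

K has 8 vertices, 24 edges, 16 triangles.
rank ∂_0 = 0, rank ∂_1 = 7 ⇒ b_0 = 8 − 0 − 7 = 1; all invariant factors of ∂_1 are 1 so no torsion. So H_0 ≅ Z.
rank ∂_1 = 7, rank ∂_2 = 15 ⇒ b_1 = 24 − 7 − 15 = 2; all invariant factors of ∂_2 are 1 so no torsion. So H_1 ≅ Z^2.
rank ∂_2 = 15, rank ∂_3 = 0 ⇒ b_2 = 16 − 15 − 0 = 1. So H_2 ≅ Z.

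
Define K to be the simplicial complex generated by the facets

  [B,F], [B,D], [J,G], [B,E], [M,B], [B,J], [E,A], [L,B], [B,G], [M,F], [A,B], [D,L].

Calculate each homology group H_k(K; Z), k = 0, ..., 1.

H_0 = Z,  H_1 = Z^4.

Take the total order A < B < D < E < F < G < J < L < M on the vertex set. Then K (dimension 1) consists of the simplices:

  0-simplices (9): A, B, D, E, F, G, J, L, M
  1-simplices (12): AB, AE, BD, BE, BF, BG, BJ, BL, BM, DL, FM, GJ

giving chain groups C_0 ≅ Z^9, C_1 ≅ Z^12.

Boundary ∂_1: C_1 → C_0 maps an edge to its endpoints' difference, ∂[p,q] = q − p. For instance
  ∂BG = G − B.
As a 9×12 matrix over Z this has rank 8, with invariant factors (1,1,1,1,1,1,1,1).

Reading off H_k = ker ∂_k / im ∂_{k+1}:

  H_0: rank C_0 − rank ∂_1 = 9 − 8 = 1, and the invariant factors of ∂_1 are all 1, so H_0 ≅ Z.
  H_1: rank ker ∂_1 − rank ∂_2 = (12 − 8) − 0 = 4, and there is no ∂_2, so H_1 ≅ Z^4.

As a check, the Euler characteristic is 9 − 12 = -3, which agrees with 1 − 4 = -3.
(K is a triangulation of a wedge of 4 circles.)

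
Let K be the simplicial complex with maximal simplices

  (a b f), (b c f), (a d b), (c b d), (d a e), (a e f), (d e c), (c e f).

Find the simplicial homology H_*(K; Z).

K has 6 vertices, 12 edges, 8 triangles.
rank ∂_0 = 0, rank ∂_1 = 5 ⇒ b_0 = 6 − 0 − 5 = 1; all invariant factors of ∂_1 are 1 so no torsion. So H_0 = Z.
rank ∂_1 = 5, rank ∂_2 = 7 ⇒ b_1 = 12 − 5 − 7 = 0; all invariant factors of ∂_2 are 1 so no torsion. So H_1 = 0.
rank ∂_2 = 7, rank ∂_3 = 0 ⇒ b_2 = 8 − 7 − 0 = 1. So H_2 = Z.

H_0 ≅ Z,  H_1 = 0,  H_2 ≅ Z.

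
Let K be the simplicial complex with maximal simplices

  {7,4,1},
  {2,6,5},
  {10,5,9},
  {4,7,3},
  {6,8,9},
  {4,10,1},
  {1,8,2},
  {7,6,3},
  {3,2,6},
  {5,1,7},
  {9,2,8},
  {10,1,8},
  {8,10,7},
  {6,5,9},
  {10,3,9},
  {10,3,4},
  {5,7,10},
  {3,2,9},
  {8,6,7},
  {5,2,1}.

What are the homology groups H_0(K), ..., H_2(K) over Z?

Fix the vertex order 1 < 2 < 3 < 4 < 5 < 6 < 7 < 8 < 9 < 10 and write every simplex with vertices in increasing order. Then dim K = 2 and the simplices of K are:

  0-simplices (10): [1], [2], [3], [4], [5], [6], [7], [8], [9], [10]
  1-simplices (30): (30 of them)
  2-simplices (20): (20 of them)

Hence C_0 ≅ Z^10, C_1 ≅ Z^30, C_2 ≅ Z^20.

Boundary ∂_1: C_1 → C_0 is given by ∂[p,q] = [q] − [p]. For instance
  ∂[4,7] = [7] − [4].
This gives a 10×30 integer matrix of rank 9; reducing to Smith normal form yields diagonal entries (1,1,1,1,1,1,1,1,1).

∂_2: C_2 → C_1 maps a triangle to the signed sum of its edges. For instance
  ∂[7,8,10] = [8,10] − [7,10] + [7,8],
  ∂[1,8,10] = [8,10] − [1,10] + [1,8].
As a 30×20 matrix over Z this has rank 20, with invariant factors (1,1,1,1,1,1,1,1,1,1,1,1,1,1,1,1,1,1,1,2).

From H_k ≅ ker(∂_k) / im(∂_{k+1}) we obtain:

  H_0: rank C_0 − rank ∂_1 = 10 − 9 = 1, and the invariant factors of ∂_1 are all 1, so H_0 ≅ Z.
  H_1: rank ker ∂_1 − rank ∂_2 = (30 − 9) − 20 = 1, and ∂_2 has invariant factor 2 > 1, so H_1 ≅ Z ⊕ Z_2.
  H_2: rank ker ∂_2 − rank ∂_3 = (20 − 20) − 0 = 0, and there is no ∂_3, so H_2 ≅ 0.

(K is a triangulation of the Klein bottle.)

H_0 = Z,  H_1 = Z ⊕ Z_2,  H_2 = 0.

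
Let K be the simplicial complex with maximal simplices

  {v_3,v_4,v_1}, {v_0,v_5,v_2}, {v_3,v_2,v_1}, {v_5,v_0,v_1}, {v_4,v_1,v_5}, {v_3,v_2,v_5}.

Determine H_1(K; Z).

H_1 ≅ Z.

We work with the vertex ordering v_0 < v_1 < v_2 < v_3 < v_4 < v_5. The simplices of K, each written with vertices in increasing order, are:

  0-simplices (6): [v_0], [v_1], [v_2], [v_3], [v_4], [v_5]
  1-simplices (12): [v_0,v_1], [v_0,v_2], [v_0,v_5], [v_1,v_2], [v_1,v_3], [v_1,v_4], [v_1,v_5], [v_2,v_3], [v_2,v_5], [v_3,v_4], [v_3,v_5], [v_4,v_5]
  2-simplices (6): [v_0,v_1,v_5], [v_0,v_2,v_5], [v_1,v_2,v_3], [v_1,v_3,v_4], [v_1,v_4,v_5], [v_2,v_3,v_5]

so the chain groups are C_0 ≅ Z^6, C_1 ≅ Z^12, C_2 ≅ Z^6.

Boundary ∂_1: C_1 → C_0 sends each edge [p,q] (with p < q) to q − p.
The 6×12 boundary matrix has rank 5 and Smith normal form diag(1,1,1,1,1).

Boundary ∂_2: C_2 → C_1 maps a triangle to the signed sum of its edges. For instance
  ∂[v_2,v_3,v_5] = [v_3,v_5] − [v_2,v_5] + [v_2,v_3],
  ∂[v_0,v_2,v_5] = [v_2,v_5] − [v_0,v_5] + [v_0,v_2].
The 12×6 boundary matrix has rank 6 and Smith normal form diag(1,1,1,1,1,1).

Computing H_k = (kernel of ∂_k) / (image of ∂_{k+1}):

  H_1: rank ker ∂_1 − rank ∂_2 = (12 − 5) − 6 = 1, and the invariant factors of ∂_2 are all 1, so H_1 ≅ Z.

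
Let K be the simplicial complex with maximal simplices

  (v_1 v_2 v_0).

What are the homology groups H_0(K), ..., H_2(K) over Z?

H_0 ≅ Z,  H_1 = 0,  H_2 = 0.

We work with the vertex ordering v_0 < v_1 < v_2. The simplices of K, each written with vertices in increasing order, are:

  0-simplices (3): [v_0], [v_1], [v_2]
  1-simplices (3): [v_0,v_1], [v_0,v_2], [v_1,v_2]
  2-simplices (1): [v_0,v_1,v_2]

so the chain groups are C_0 ≅ Z^3, C_1 ≅ Z^3, C_2 ≅ Z^1.

Boundary ∂_1: C_1 → C_0 maps an edge to its endpoints' difference, ∂[p,q] = q − p. For instance
  ∂[v_1,v_2] = [v_2] − [v_1].
As a 3×3 matrix over Z this has rank 2, with invariant factors (1,1).

∂_2: C_2 → C_1 maps a triangle to the signed sum of its edges. For instance
  ∂[v_0,v_1,v_2] = [v_1,v_2] − [v_0,v_2] + [v_0,v_1].
The 3×1 boundary matrix has rank 1 and Smith normal form diag(1).

From H_k ≅ ker(∂_k) / im(∂_{k+1}) we obtain:

  H_0: rank C_0 − rank ∂_1 = 3 − 2 = 1, and the invariant factors of ∂_1 are all 1, so H_0 = Z.
  H_1: rank ker ∂_1 − rank ∂_2 = (3 − 2) − 1 = 0, and the invariant factors of ∂_2 are all 1, so H_1 = 0.
  H_2: rank ker ∂_2 − rank ∂_3 = (1 − 1) − 0 = 0, and there is no ∂_3, so H_2 = 0.

(K is a triangulation of the 2-simplex.)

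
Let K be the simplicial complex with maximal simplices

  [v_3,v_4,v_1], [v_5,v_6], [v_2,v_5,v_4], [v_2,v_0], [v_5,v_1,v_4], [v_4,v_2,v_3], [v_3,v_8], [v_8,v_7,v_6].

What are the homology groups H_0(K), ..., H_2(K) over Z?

H_0 ≅ Z,  H_1 ≅ Z,  H_2 = 0.

Fix the vertex order v_0 < v_1 < v_2 < v_3 < v_4 < v_5 < v_6 < v_7 < v_8 and write every simplex with vertices in increasing order. Then dim K = 2 and the simplices of K are:

  0-simplices (9): [v_0], [v_1], [v_2], [v_3], [v_4], [v_5], [v_6], [v_7], [v_8]
  1-simplices (14): [v_0,v_2], [v_1,v_3], [v_1,v_4], [v_1,v_5], [v_2,v_3], [v_2,v_4], [v_2,v_5], [v_3,v_4], [v_3,v_8], [v_4,v_5], [v_5,v_6], [v_6,v_7], [v_6,v_8], [v_7,v_8]
  2-simplices (5): [v_1,v_3,v_4], [v_1,v_4,v_5], [v_2,v_3,v_4], [v_2,v_4,v_5], [v_6,v_7,v_8]

giving chain groups C_0 ≅ Z^9, C_1 ≅ Z^14, C_2 ≅ Z^5.

Boundary ∂_1: C_1 → C_0 is given by ∂[p,q] = [q] − [p]. For instance
  ∂[v_2,v_3] = [v_3] − [v_2].
The resulting 9×14 matrix has rank 8, and its Smith normal form has invariant factors (1,1,1,1,1,1,1,1).

Boundary ∂_2: C_2 → C_1 acts by ∂[p,q,r] = [q,r] − [p,r] + [p,q]. For instance
  ∂[v_2,v_4,v_5] = [v_4,v_5] − [v_2,v_5] + [v_2,v_4],
  ∂[v_2,v_3,v_4] = [v_3,v_4] − [v_2,v_4] + [v_2,v_3].
As a 14×5 matrix over Z this has rank 5, with invariant factors (1,1,1,1,1).

From H_k ≅ ker(∂_k) / im(∂_{k+1}) we obtain:

  H_0: rank C_0 − rank ∂_1 = 9 − 8 = 1, and the invariant factors of ∂_1 are all 1, so H_0 = Z.
  H_1: rank ker ∂_1 − rank ∂_2 = (14 − 8) − 5 = 1, and the invariant factors of ∂_2 are all 1, so H_1 = Z.
  H_2: rank ker ∂_2 − rank ∂_3 = (5 − 5) − 0 = 0, and there is no ∂_3, so H_2 = 0.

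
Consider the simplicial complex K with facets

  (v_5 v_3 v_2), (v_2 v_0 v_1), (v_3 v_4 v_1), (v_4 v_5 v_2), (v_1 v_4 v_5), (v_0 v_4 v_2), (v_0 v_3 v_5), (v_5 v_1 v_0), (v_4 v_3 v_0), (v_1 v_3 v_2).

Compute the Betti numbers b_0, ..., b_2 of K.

b_0 = 1, b_1 = 0, b_2 = 0.

We work with the vertex ordering v_0 < v_1 < v_2 < v_3 < v_4 < v_5. The simplices of K, each written with vertices in increasing order, are:

  0-simplices (6): [v_0], [v_1], [v_2], [v_3], [v_4], [v_5]
  1-simplices (15): (15 of them)
  2-simplices (10): [v_0,v_1,v_2], [v_0,v_1,v_5], [v_0,v_2,v_4], [v_0,v_3,v_4], [v_0,v_3,v_5], [v_1,v_2,v_3], [v_1,v_3,v_4], [v_1,v_4,v_5], [v_2,v_3,v_5], [v_2,v_4,v_5]

so the chain groups are C_0 ≅ Z^6, C_1 ≅ Z^15, C_2 ≅ Z^10.

Boundary ∂_1: C_1 → C_0 sends each edge [p,q] (with p < q) to q − p.
The resulting 6×15 matrix has rank 5, and its Smith normal form has invariant factors (1,1,1,1,1).

Boundary ∂_2: C_2 → C_1 acts by ∂[p,q,r] = [q,r] − [p,r] + [p,q]. For instance
  ∂[v_1,v_2,v_3] = [v_2,v_3] − [v_1,v_3] + [v_1,v_2],
  ∂[v_1,v_3,v_4] = [v_3,v_4] − [v_1,v_4] + [v_1,v_3].
The 15×10 boundary matrix has rank 10 and Smith normal form diag(1,1,1,1,1,1,1,1,1,2).

Now H_k = ker ∂_k / im ∂_{k+1}, so:

  H_0: rank C_0 − rank ∂_1 = 6 − 5 = 1, and the invariant factors of ∂_1 are all 1, so H_0 = Z.
  H_1: rank ker ∂_1 − rank ∂_2 = (15 − 5) − 10 = 0, and ∂_2 has invariant factor 2 > 1, so H_1 = Z/2Z.
  H_2: rank ker ∂_2 − rank ∂_3 = (10 − 10) − 0 = 0, and there is no ∂_3, so H_2 = 0.

As a check, the Euler characteristic is 6 − 15 + 10 = 1, which agrees with 1 − 0 + 0 = 1.

Hence the Betti numbers are b_0 = 1, b_1 = 0, b_2 = 0.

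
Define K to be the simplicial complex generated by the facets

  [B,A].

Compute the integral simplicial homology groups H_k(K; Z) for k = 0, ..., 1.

H_0 ≅ Z,  H_1 = 0.

We work with the vertex ordering A < B. The simplices of K, each written with vertices in increasing order, are:

  0-simplices (2): A, B
  1-simplices (1): AB

Hence C_0 ≅ Z^2, C_1 ≅ Z^1.

The boundary map ∂_1: C_1 → C_0 is given by ∂[p,q] = [q] − [p].
The 2×1 boundary matrix has rank 1 and Smith normal form diag(1).

Reading off H_k = ker ∂_k / im ∂_{k+1}:

  H_0: rank C_0 − rank ∂_1 = 2 − 1 = 1, and the invariant factors of ∂_1 are all 1, so H_0 = Z.
  H_1: rank ker ∂_1 − rank ∂_2 = (1 − 1) − 0 = 0, and there is no ∂_2, so H_1 = 0.

As a check, the Euler characteristic is 2 − 1 = 1, which agrees with 1 − 0 = 1.
(K is a triangulation of the 1-simplex.)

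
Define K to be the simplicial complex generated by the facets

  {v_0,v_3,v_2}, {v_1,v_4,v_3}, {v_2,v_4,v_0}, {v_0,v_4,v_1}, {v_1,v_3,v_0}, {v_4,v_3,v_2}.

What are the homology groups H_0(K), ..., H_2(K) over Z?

H_0 ≅ Z,  H_1 = 0,  H_2 ≅ Z.

Order the vertices as v_0 < v_1 < v_2 < v_3 < v_4. Listing each simplex with vertices in this order, K has dimension 2 with simplices:

  0-simplices (5): [v_0], [v_1], [v_2], [v_3], [v_4]
  1-simplices (9): [v_0,v_1], [v_0,v_2], [v_0,v_3], [v_0,v_4], [v_1,v_3], [v_1,v_4], [v_2,v_3], [v_2,v_4], [v_3,v_4]
  2-simplices (6): [v_0,v_1,v_3], [v_0,v_1,v_4], [v_0,v_2,v_3], [v_0,v_2,v_4], [v_1,v_3,v_4], [v_2,v_3,v_4]

so the chain groups are C_0 ≅ Z^5, C_1 ≅ Z^9, C_2 ≅ Z^6.

Boundary ∂_1: C_1 → C_0 sends each edge [p,q] (with p < q) to q − p. For instance
  ∂[v_1,v_4] = [v_4] − [v_1].
The 5×9 boundary matrix has rank 4 and Smith normal form diag(1,1,1,1).

The boundary map ∂_2: C_2 → C_1 maps a triangle to the signed sum of its edges. For instance
  ∂[v_1,v_3,v_4] = [v_3,v_4] − [v_1,v_4] + [v_1,v_3],
  ∂[v_0,v_2,v_4] = [v_2,v_4] − [v_0,v_4] + [v_0,v_2].
The 9×6 boundary matrix has rank 5 and Smith normal form diag(1,1,1,1,1).

Now H_k = ker ∂_k / im ∂_{k+1}, so:

  H_0: rank C_0 − rank ∂_1 = 5 − 4 = 1, and the invariant factors of ∂_1 are all 1, so H_0 = Z.
  H_1: rank ker ∂_1 − rank ∂_2 = (9 − 4) − 5 = 0, and the invariant factors of ∂_2 are all 1, so H_1 = 0.
  H_2: rank ker ∂_2 − rank ∂_3 = (6 − 5) − 0 = 1, and there is no ∂_3, so H_2 = Z.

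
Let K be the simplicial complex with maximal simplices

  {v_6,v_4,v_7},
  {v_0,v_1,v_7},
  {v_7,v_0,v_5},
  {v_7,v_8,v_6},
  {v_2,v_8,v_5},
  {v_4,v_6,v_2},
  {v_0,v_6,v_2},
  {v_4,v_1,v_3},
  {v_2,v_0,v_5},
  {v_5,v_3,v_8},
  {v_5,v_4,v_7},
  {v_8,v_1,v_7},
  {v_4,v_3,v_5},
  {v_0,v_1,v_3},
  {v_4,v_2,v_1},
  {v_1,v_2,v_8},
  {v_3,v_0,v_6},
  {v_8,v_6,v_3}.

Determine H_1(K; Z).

Take the total order v_0 < v_1 < v_2 < v_3 < v_4 < v_5 < v_6 < v_7 < v_8 on the vertex set. Then K (dimension 2) consists of the simplices:

  0-simplices (9): [v_0], [v_1], [v_2], [v_3], [v_4], [v_5], [v_6], [v_7], [v_8]
  1-simplices (27): (27 of them)
  2-simplices (18): (18 of them)

Hence C_0 ≅ Z^9, C_1 ≅ Z^27, C_2 ≅ Z^18.

∂_1: C_1 → C_0 sends each edge [p,q] (with p < q) to q − p.
As a 9×27 matrix over Z this has rank 8, with invariant factors (1,1,1,1,1,1,1,1).

Boundary ∂_2: C_2 → C_1 acts by ∂[p,q,r] = [q,r] − [p,r] + [p,q]. For instance
  ∂[v_0,v_2,v_6] = [v_2,v_6] − [v_0,v_6] + [v_0,v_2],
  ∂[v_4,v_5,v_7] = [v_5,v_7] − [v_4,v_7] + [v_4,v_5].
This gives a 27×18 integer matrix of rank 17; reducing to Smith normal form yields diagonal entries (1,1,1,1,1,1,1,1,1,1,1,1,1,1,1,1,1).

Now H_k = ker ∂_k / im ∂_{k+1}, so:

  H_1: rank ker ∂_1 − rank ∂_2 = (27 − 8) − 17 = 2, and the invariant factors of ∂_2 are all 1, so H_1 ≅ Z^2.

(K is a triangulation of the torus T^2.)

H_1 = Z^2.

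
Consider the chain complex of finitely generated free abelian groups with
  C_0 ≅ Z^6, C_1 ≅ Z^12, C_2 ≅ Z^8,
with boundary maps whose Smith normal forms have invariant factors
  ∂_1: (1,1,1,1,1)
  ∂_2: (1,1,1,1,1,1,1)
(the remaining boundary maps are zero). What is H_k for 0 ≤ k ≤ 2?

H_0: b_0 = 6 − 0 − 5 = 1; torsion from ∂_1 factors > 1: none. So H_0 = Z.
H_1: b_1 = 12 − 5 − 7 = 0; torsion from ∂_2 factors > 1: none. So H_1 = 0.
H_2: b_2 = 8 − 7 − 0 = 1; torsion from ∂_3 factors > 1: none. So H_2 = Z.

H_0 = Z,  H_1 = 0,  H_2 = Z.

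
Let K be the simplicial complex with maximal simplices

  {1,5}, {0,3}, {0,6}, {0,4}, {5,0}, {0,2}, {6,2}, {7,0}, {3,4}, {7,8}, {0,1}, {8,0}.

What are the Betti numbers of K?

Fix the vertex order 0 < 1 < 2 < 3 < 4 < 5 < 6 < 7 < 8 and write every simplex with vertices in increasing order. Then dim K = 1 and the simplices of K are:

  0-simplices (9): [0], [1], [2], [3], [4], [5], [6], [7], [8]
  1-simplices (12): [0,1], [0,2], [0,3], [0,4], [0,5], [0,6], [0,7], [0,8], [1,5], [2,6], [3,4], [7,8]

Hence C_0 ≅ Z^9, C_1 ≅ Z^12.

The boundary map ∂_1: C_1 → C_0 maps an edge to its endpoints' difference, ∂[p,q] = q − p. For instance
  ∂[0,3] = [3] − [0].
As a 9×12 matrix over Z this has rank 8, with invariant factors (1,1,1,1,1,1,1,1).

Now H_k = ker ∂_k / im ∂_{k+1}, so:

  H_0: rank C_0 − rank ∂_1 = 9 − 8 = 1, and the invariant factors of ∂_1 are all 1, so H_0 = Z.
  H_1: rank ker ∂_1 − rank ∂_2 = (12 − 8) − 0 = 4, and there is no ∂_2, so H_1 = Z^4.

Hence the Betti numbers are b_0 = 1, b_1 = 4.

b_0 = 1, b_1 = 4.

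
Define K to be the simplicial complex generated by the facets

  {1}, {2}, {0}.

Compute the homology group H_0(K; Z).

Order the vertices as 0 < 1 < 2. Listing each simplex with vertices in this order, K has dimension 0 with simplices:

  0-simplices (3): [0], [1], [2]

so the chain groups are C_0 ≅ Z^3.

Computing H_k = (kernel of ∂_k) / (image of ∂_{k+1}):

  H_0: rank C_0 − rank ∂_1 = 3 − 0 = 3, and there is no ∂_1, so H_0 = Z^3.

H_0 = Z^3.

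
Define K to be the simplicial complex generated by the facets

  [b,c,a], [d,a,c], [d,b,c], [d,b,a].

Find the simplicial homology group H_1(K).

K has 4 vertices, 6 edges, 4 triangles.
rank ∂_1 = 3, rank ∂_2 = 3 ⇒ b_1 = 6 − 3 − 3 = 0; all invariant factors of ∂_2 are 1 so no torsion. So H_1 ≅ 0.

H_1 = 0.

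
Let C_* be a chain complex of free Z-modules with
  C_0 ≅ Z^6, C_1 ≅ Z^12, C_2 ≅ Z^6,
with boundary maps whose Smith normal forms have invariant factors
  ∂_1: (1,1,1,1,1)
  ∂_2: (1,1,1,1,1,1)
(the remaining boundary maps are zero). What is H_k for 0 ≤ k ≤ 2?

H_0: b_0 = 6 − 0 − 5 = 1; torsion from ∂_1 factors > 1: none. So H_0 = Z.
H_1: b_1 = 12 − 5 − 6 = 1; torsion from ∂_2 factors > 1: none. So H_1 = Z.
H_2: b_2 = 6 − 6 − 0 = 0; torsion from ∂_3 factors > 1: none. So H_2 = 0.

H_0 = Z,  H_1 = Z,  H_2 = 0.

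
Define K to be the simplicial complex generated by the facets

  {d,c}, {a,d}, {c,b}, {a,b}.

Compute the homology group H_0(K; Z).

H_0 = Z.

Take the total order a < b < c < d on the vertex set. Then K (dimension 1) consists of the simplices:

  0-simplices (4): a, b, c, d
  1-simplices (4): ab, ad, bc, cd

giving chain groups C_0 ≅ Z^4, C_1 ≅ Z^4.

Boundary ∂_1: C_1 → C_0 sends each edge [p,q] (with p < q) to q − p. For instance
  ∂bc = c − b.
The 4×4 boundary matrix has rank 3 and Smith normal form diag(1,1,1).

Now H_k = ker ∂_k / im ∂_{k+1}, so:

  H_0: rank C_0 − rank ∂_1 = 4 − 3 = 1, and the invariant factors of ∂_1 are all 1, so H_0 ≅ Z.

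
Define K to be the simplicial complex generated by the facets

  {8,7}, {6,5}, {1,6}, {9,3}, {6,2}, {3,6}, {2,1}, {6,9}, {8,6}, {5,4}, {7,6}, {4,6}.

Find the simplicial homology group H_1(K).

Order the vertices as 1 < 2 < 3 < 4 < 5 < 6 < 7 < 8 < 9. Listing each simplex with vertices in this order, K has dimension 1 with simplices:

  0-simplices (9): [1], [2], [3], [4], [5], [6], [7], [8], [9]
  1-simplices (12): [1,2], [1,6], [2,6], [3,6], [3,9], [4,5], [4,6], [5,6], [6,7], [6,8], [6,9], [7,8]

Hence C_0 ≅ Z^9, C_1 ≅ Z^12.

The boundary map ∂_1: C_1 → C_0 sends each edge [p,q] (with p < q) to q − p.
As a 9×12 matrix over Z this has rank 8, with invariant factors (1,1,1,1,1,1,1,1).

Now H_k = ker ∂_k / im ∂_{k+1}, so:

  H_1: rank ker ∂_1 − rank ∂_2 = (12 − 8) − 0 = 4, and there is no ∂_2, so H_1 = Z^4.

(K is a triangulation of a wedge of 4 circles.)

H_1 ≅ Z^4.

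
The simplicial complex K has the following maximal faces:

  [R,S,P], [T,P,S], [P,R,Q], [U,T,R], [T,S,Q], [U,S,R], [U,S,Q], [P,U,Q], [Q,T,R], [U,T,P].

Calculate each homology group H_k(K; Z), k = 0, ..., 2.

Fix the vertex order P < Q < R < S < T < U and write every simplex with vertices in increasing order. Then dim K = 2 and the simplices of K are:

  0-simplices (6): P, Q, R, S, T, U
  1-simplices (15): PQ, PR, PS, PT, PU, QR, QS, QT, QU, RS, RT, RU, ST, SU, TU
  2-simplices (10): PQR, PQU, PRS, PST, PTU, QRT, QST, QSU, RSU, RTU

giving chain groups C_0 ≅ Z^6, C_1 ≅ Z^15, C_2 ≅ Z^10.

∂_1: C_1 → C_0 maps an edge to its endpoints' difference, ∂[p,q] = q − p.
As a 6×15 matrix over Z this has rank 5, with invariant factors (1,1,1,1,1).

Boundary ∂_2: C_2 → C_1 maps a triangle to the signed sum of its edges. For instance
  ∂RTU = TU − RU + RT,
  ∂RSU = SU − RU + RS.
The resulting 15×10 matrix has rank 10, and its Smith normal form has invariant factors (1,1,1,1,1,1,1,1,1,2).

From H_k ≅ ker(∂_k) / im(∂_{k+1}) we obtain:

  H_0: rank C_0 − rank ∂_1 = 6 − 5 = 1, and the invariant factors of ∂_1 are all 1, so H_0 = Z.
  H_1: rank ker ∂_1 − rank ∂_2 = (15 − 5) − 10 = 0, and ∂_2 has invariant factor 2 > 1, so H_1 = Z/2.
  H_2: rank ker ∂_2 − rank ∂_3 = (10 − 10) − 0 = 0, and there is no ∂_3, so H_2 = 0.

(K is a triangulation of the real projective plane RP^2.)

H_0 ≅ Z,  H_1 ≅ Z/2,  H_2 = 0.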